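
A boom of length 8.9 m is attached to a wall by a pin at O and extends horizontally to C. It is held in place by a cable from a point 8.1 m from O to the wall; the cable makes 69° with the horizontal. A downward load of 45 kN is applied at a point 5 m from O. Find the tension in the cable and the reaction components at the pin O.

T = 29.75 kN, O_x = 10.66 kN, O_y = 17.22 kN

ΣM about O: T·sin69°·8.1 − 45·5 = 0 → T = 225/(8.1·0.93358) = 29.754 ≈ 29.75 kN.
ΣF_x = 0: O_x − T·cos69° = 0 → O_x = 29.754 × 0.358368 = 10.66 kN.
ΣF_y = 0: O_y + T·sin69° − 45 = 0 → O_y = 45 − 29.754 × 0.93358 = 17.22 kN.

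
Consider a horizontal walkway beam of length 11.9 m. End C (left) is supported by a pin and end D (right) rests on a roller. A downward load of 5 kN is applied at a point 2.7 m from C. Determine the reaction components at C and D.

ΣM about C: D_y·11.9 − 5·2.7 = 0 → D_y = 13.5/11.9 = 1.13445 ≈ 1.134 kN.
ΣF_y = 0: C_y + 1.13445 − 5 = 0 → C_y = 3.866 kN.
ΣF_x = 0: no horizontal applied forces, so C_x = 0.

C_x = 0, C_y = 3.866 kN, D_y = 1.134 kN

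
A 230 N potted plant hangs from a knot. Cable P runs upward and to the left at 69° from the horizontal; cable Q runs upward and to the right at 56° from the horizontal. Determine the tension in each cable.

T_P = 157.0 N, T_Q = 100.6 N

ΣF_x = 0: −T_P·cos69° + T_Q·cos56° = 0 → T_Q = 0.640866·T_P.
ΣF_y = 0: T_P·sin69° + T_Q·sin56° = 230.
Substitute: T_P·(0.93358 + 0.640866·0.829038) = 230 → T_P = 157.009 ≈ 157.0 N.
Then T_Q = 0.640866 × 157.009 = 100.6 N.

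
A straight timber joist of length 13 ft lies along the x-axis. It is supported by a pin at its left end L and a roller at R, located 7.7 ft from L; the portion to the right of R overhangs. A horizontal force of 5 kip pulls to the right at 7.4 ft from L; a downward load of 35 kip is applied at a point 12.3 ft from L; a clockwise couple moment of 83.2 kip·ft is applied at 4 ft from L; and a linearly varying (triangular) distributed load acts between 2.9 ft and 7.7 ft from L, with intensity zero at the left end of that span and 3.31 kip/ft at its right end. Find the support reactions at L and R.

L_x = -5.000 kip, L_y = -30.06 kip, R_y = 73.01 kip

Resultant of the triangular load: ½ × 3.31 × 4.8 = 7.944 kip, acting at 6.1 ft from L (one-third of the span from the peak).
Moments about L: R_y·7.7 − 35·12.3 − 83.2 − (½·3.31·4.8)·6.1 = 0 → R_y = 562.1584/7.7 = 73.0076 ≈ 73.01 kip.
ΣF_y = 0: L_y + 73.0076 − 35 − ½·3.31·4.8 = 0 → L_y = -30.06 kip.
ΣF_x = 0: L_x + 5 = 0 → L_x = -5.000 kip.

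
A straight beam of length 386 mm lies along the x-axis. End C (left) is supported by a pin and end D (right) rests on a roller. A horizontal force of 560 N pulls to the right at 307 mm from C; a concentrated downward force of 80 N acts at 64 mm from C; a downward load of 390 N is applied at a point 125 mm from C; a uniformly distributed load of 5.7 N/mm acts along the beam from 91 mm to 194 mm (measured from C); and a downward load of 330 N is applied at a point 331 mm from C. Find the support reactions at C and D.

C_x = -560.0 N, C_y = 747.8 N, D_y = 639.3 N

Resultant of the distributed load: 5.7 × 103 = 587.1 N at 142.5 mm from C.
Taking moments about C: D_y·386 − 80·64 − 390·125 − (5.7·103)·142.5 − 330·331 = 0 → D_y = 246761.75/386 = 639.279 ≈ 639.3 N.
ΣF_y = 0: C_y + 639.279 − 80 − 390 − 5.7·103 − 330 = 0 → C_y = 747.8 N.
ΣF_x = 0: C_x + 560 = 0 → C_x = -560.0 N.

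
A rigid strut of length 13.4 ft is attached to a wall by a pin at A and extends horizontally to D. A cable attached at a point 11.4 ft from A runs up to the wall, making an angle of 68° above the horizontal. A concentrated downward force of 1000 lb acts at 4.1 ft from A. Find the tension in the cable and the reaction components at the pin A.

ΣM about A: T·sin68°·11.4 − 1000·4.1 = 0 → T = 4100/(11.4·0.927184) = 387.894 ≈ 387.9 lb.
ΣF_x = 0: A_x − T·cos68° = 0 → A_x = 387.894 × 0.374607 = 145.3 lb.
ΣF_y = 0: A_y + T·sin68° − 1000 = 0 → A_y = 1000 − 387.894 × 0.927184 = 640.4 lb.

T = 387.9 lb, A_x = 145.3 lb, A_y = 640.4 lb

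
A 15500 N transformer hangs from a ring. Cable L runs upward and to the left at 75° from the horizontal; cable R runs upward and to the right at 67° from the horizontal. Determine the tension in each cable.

T_L = 9837 N, T_R = 6516 N

ΣF_x = 0: −T_L·cos75° + T_R·cos67° = 0 → T_R = 0.662397·T_L.
ΣF_y = 0: T_L·sin75° + T_R·sin67° = 15500.
Substitute: T_L·(0.965926 + 0.662397·0.920505) = 15500 → T_L = 9837.11 ≈ 9837 N.
Then T_R = 0.662397 × 9837.11 = 6516 N.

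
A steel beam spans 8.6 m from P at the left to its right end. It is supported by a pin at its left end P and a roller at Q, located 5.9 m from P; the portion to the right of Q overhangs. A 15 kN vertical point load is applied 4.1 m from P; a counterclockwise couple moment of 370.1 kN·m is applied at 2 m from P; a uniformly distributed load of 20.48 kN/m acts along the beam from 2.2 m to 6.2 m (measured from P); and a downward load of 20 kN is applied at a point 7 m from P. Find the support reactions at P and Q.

P_x = 0, P_y = 87.18 kN, Q_y = 29.74 kN

Resultant of the distributed load: 20.48 × 4 = 81.92 kN at 4.2 m from P.
ΣM about P: Q_y·5.9 − 15·4.1 + 370.1 − (20.48·4)·4.2 − 20·7 = 0 → Q_y = 175.464/5.9 = 29.7397 ≈ 29.74 kN.
ΣF_y = 0: P_y + 29.7397 − 15 − 20.48·4 − 20 = 0 → P_y = 87.18 kN.
ΣF_x = 0: no horizontal applied forces, so P_x = 0.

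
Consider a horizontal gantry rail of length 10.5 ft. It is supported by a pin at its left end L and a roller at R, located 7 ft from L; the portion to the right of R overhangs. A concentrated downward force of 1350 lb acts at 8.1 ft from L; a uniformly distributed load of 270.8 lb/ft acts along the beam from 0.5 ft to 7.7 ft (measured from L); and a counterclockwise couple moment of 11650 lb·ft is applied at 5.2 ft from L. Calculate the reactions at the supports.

L_x = 0, L_y = 2260 lb, R_y = 1040 lb

Resultant of the distributed load: 270.8 × 7.2 = 1949.76 lb at 4.1 ft from L.
Moments about L: R_y·7 − 1350·8.1 − (270.8·7.2)·4.1 + 11650 = 0 → R_y = 7279.016/7 = 1039.86 ≈ 1040 lb.
ΣF_y = 0: L_y + 1039.86 − 1350 − 270.8·7.2 = 0 → L_y = 2260 lb.
ΣF_x = 0: no horizontal applied forces, so L_x = 0.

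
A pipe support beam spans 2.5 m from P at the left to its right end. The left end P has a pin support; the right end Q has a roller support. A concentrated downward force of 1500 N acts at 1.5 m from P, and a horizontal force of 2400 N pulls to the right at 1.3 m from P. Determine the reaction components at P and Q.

ΣM about P: Q_y·2.5 − 1500·1.5 = 0 → Q_y = 2250/2.5 = 900.0 N.
ΣF_y = 0: P_y + 900 − 1500 = 0 → P_y = 600.0 N.
ΣF_x = 0: P_x + 2400 = 0 → P_x = -2400 N.

P_x = -2400 N, P_y = 600.0 N, Q_y = 900.0 N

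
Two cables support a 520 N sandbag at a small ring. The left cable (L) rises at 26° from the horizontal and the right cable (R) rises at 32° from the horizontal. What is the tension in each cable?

T_L = 520.0 N, T_R = 551.1 N

ΣF_x = 0: −T_L·cos26° + T_R·cos32° = 0 → T_R = 1.05984·T_L.
ΣF_y = 0: T_L·sin26° + T_R·sin32° = 520.
Substitute: T_L·(0.438371 + 1.05984·0.529919) = 520 → T_L = 520.0 N.
Then T_R = 1.05984 × 520 = 551.1 N.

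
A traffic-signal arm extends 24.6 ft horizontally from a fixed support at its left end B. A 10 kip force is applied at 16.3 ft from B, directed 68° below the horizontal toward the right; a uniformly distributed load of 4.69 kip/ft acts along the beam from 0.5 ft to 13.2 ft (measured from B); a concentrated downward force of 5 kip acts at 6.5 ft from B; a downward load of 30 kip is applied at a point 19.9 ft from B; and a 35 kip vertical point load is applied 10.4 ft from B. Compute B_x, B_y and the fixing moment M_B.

Resultant of the distributed load: 4.69 × 12.7 = 59.563 kip at 6.85 ft from B.
ΣF_x = 0: B_x + 10·cos68° = 0 → B_x = -3.746 kip.
ΣF_y = 0: B_y − 10·sin68° − 4.69·12.7 − 5 − 30 − 35 = 0 → B_y = 138.8 kip.
ΣM about B: M_B − 10·sin68°·16.3 − (4.69·12.7)·6.85 − 5·6.5 − 30·19.9 − 35·10.4 = 0 → M_B = 1553 kip·ft.

B_x = -3.746 kip, B_y = 138.8 kip, M_B = 1553 kip·ft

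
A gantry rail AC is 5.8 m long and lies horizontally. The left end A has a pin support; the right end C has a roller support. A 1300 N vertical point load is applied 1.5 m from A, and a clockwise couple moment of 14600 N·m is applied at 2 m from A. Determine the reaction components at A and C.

Moments about A: C_y·5.8 − 1300·1.5 − 14600 = 0 → C_y = 16550/5.8 = 2853.45 ≈ 2853 N.
ΣF_y = 0: A_y + 2853.45 − 1300 = 0 → A_y = -1553 N.
ΣF_x = 0: no horizontal applied forces, so A_x = 0.

A_x = 0, A_y = -1553 N, C_y = 2853 N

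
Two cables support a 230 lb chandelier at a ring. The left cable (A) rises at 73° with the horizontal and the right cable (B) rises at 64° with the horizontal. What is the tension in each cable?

ΣF_x = 0: −T_A·cos73° + T_B·cos64° = 0 → T_B = 0.66695·T_A.
ΣF_y = 0: T_A·sin73° + T_B·sin64° = 230.
Substitute: T_A·(0.956305 + 0.66695·0.898794) = 230 → T_A = 147.838 ≈ 147.8 lb.
Then T_B = 0.66695 × 147.838 = 98.60 lb.

T_A = 147.8 lb, T_B = 98.60 lb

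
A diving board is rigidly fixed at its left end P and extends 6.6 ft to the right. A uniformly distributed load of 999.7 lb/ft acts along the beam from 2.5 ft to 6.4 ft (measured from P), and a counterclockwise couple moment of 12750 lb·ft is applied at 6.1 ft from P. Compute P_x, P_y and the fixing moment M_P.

P_x = 0, P_y = 3899 lb, M_P = 4600 lb·ft

Resultant of the distributed load: 999.7 × 3.9 = 3898.83 lb at 4.45 ft from P.
ΣF_x = 0: P_x = 0.
ΣF_y = 0: P_y − 999.7·3.9 = 0 → P_y = 3899 lb.
ΣM about P: M_P − (999.7·3.9)·4.45 + 12750 = 0 → M_P = 4600 lb·ft.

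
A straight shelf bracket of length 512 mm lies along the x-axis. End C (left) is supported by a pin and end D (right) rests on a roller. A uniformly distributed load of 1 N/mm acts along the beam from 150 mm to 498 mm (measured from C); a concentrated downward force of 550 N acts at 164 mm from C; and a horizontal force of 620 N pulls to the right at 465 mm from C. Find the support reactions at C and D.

Resultant of the distributed load: 1 × 348 = 348 N at 324 mm from C.
ΣM about C: D_y·512 − (1·348)·324 − 550·164 = 0 → D_y = 202952/512 = 396.391 ≈ 396.4 N.
ΣF_y = 0: C_y + 396.391 − 1·348 − 550 = 0 → C_y = 501.6 N.
ΣF_x = 0: C_x + 620 = 0 → C_x = -620.0 N.

C_x = -620.0 N, C_y = 501.6 N, D_y = 396.4 N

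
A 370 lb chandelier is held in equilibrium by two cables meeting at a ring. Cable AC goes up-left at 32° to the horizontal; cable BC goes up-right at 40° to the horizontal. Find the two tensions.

T_AC = 298.0 lb, T_BC = 329.9 lb

ΣF_x = 0: −T_AC·cos32° + T_BC·cos40° = 0 → T_BC = 1.10705·T_AC.
ΣF_y = 0: T_AC·sin32° + T_BC·sin40° = 370.
Substitute: T_AC·(0.529919 + 1.10705·0.642788) = 370 → T_AC = 298.022 ≈ 298.0 lb.
Then T_BC = 1.10705 × 298.022 = 329.9 lb.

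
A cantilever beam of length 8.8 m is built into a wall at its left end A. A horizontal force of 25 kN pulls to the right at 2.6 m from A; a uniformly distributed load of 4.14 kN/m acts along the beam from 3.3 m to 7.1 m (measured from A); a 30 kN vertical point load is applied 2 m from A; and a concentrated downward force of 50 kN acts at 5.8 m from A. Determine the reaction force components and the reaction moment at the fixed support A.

Resultant of the distributed load: 4.14 × 3.8 = 15.732 kN at 5.2 m from A.
ΣF_x = 0: A_x + 25 = 0 → A_x = -25.00 kN.
ΣF_y = 0: A_y − 4.14·3.8 − 30 − 50 = 0 → A_y = 95.73 kN.
ΣM about A: M_A − (4.14·3.8)·5.2 − 30·2 − 50·5.8 = 0 → M_A = 431.8 kN·m.

A_x = -25.00 kN, A_y = 95.73 kN, M_A = 431.8 kN·m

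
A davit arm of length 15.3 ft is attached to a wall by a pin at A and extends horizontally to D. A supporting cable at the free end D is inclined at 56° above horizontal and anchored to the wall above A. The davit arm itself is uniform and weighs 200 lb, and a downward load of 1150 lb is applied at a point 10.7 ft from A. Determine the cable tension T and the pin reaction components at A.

ΣM about A: T·sin56°·15.3 − 200·7.65 − 1150·10.7 = 0 → T = 13835/(15.3·0.829038) = 1090.72 ≈ 1091 lb.
ΣF_x = 0: A_x − T·cos56° = 0 → A_x = 1090.72 × 0.559193 = 609.9 lb.
ΣF_y = 0: A_y + T·sin56° − 200 − 1150 = 0 → A_y = 1350 − 1090.72 × 0.829038 = 445.8 lb.

T = 1091 lb, A_x = 609.9 lb, A_y = 445.8 lb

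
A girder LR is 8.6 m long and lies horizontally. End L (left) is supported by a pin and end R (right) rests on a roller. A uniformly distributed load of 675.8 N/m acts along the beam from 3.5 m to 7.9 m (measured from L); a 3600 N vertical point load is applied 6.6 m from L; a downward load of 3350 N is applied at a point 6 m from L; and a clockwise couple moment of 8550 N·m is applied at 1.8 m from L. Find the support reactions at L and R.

L_x = 0, L_y = 1859 N, R_y = 8065 N

Resultant of the distributed load: 675.8 × 4.4 = 2973.52 N at 5.7 m from L.
ΣM about L: R_y·8.6 − (675.8·4.4)·5.7 − 3600·6.6 − 3350·6 − 8550 = 0 → R_y = 69359.064/8.6 = 8065.01 ≈ 8065 N.
ΣF_y = 0: L_y + 8065.01 − 675.8·4.4 − 3600 − 3350 = 0 → L_y = 1859 N.
ΣF_x = 0: no horizontal applied forces, so L_x = 0.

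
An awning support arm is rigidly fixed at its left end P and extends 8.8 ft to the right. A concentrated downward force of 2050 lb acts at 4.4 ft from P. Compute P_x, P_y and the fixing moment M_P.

P_x = 0, P_y = 2050 lb, M_P = 9020 lb·ft

ΣF_x = 0: P_x = 0.
ΣF_y = 0: P_y − 2050 = 0 → P_y = 2050 lb.
ΣM about P: M_P − 2050·4.4 = 0 → M_P = 9020 lb·ft.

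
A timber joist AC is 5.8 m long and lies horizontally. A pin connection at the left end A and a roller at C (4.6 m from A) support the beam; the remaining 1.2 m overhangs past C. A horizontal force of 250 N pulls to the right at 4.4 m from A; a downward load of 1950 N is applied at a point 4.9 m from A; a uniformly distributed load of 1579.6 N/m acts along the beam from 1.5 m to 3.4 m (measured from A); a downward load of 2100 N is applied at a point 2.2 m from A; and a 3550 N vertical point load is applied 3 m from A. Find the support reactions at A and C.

A_x = -250.0 N, A_y = 3606 N, C_y = 6995 N

Resultant of the distributed load: 1579.6 × 1.9 = 3001.24 N at 2.45 m from A.
Moments about A: C_y·4.6 − 1950·4.9 − (1579.6·1.9)·2.45 − 2100·2.2 − 3550·3 = 0 → C_y = 32178.038/4.6 = 6995.23 ≈ 6995 N.
ΣF_y = 0: A_y + 6995.23 − 1950 − 1579.6·1.9 − 2100 − 3550 = 0 → A_y = 3606 N.
ΣF_x = 0: A_x + 250 = 0 → A_x = -250.0 N.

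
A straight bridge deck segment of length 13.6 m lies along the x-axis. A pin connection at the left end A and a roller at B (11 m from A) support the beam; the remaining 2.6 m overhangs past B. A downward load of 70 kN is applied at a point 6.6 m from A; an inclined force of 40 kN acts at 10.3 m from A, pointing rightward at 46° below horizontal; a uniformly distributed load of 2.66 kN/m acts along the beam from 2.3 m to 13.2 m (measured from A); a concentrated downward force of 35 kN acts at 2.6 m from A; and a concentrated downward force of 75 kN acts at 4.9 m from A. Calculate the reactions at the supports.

A_x = -27.79 kN, A_y = 106.7 kN, B_y = 131.1 kN

Resultant of the distributed load: 2.66 × 10.9 = 28.994 kN at 7.75 m from A.
Taking moments about A: B_y·11 − 70·6.6 − 40·sin46°·10.3 − (2.66·10.9)·7.75 − 35·2.6 − 75·4.9 = 0 → B_y = 1441.57/11 = 131.052 ≈ 131.1 kN.
ΣF_y = 0: A_y + 131.052 − 70 − 40·sin46° − 2.66·10.9 − 35 − 75 = 0 → A_y = 106.7 kN.
ΣF_x = 0: A_x + 40·cos46° = 0 → A_x = -27.79 kN.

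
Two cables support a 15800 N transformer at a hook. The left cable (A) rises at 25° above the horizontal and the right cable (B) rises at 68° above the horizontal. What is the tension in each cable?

ΣF_x = 0: −T_A·cos25° + T_B·cos68° = 0 → T_B = 2.41936·T_A.
ΣF_y = 0: T_A·sin25° + T_B·sin68° = 15800.
Substitute: T_A·(0.422618 + 2.41936·0.927184) = 15800 → T_A = 5926.9 ≈ 5927 N.
Then T_B = 2.41936 × 5926.9 = 14340 N.

T_A = 5927 N, T_B = 14340 N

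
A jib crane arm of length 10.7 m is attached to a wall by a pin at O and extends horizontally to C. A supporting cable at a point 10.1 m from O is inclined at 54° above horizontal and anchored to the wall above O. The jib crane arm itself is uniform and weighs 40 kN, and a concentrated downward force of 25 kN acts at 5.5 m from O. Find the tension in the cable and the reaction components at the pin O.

ΣM about O: T·sin54°·10.1 − 40·5.35 − 25·5.5 = 0 → T = 351.5/(10.1·0.809017) = 43.0176 ≈ 43.02 kN.
ΣF_x = 0: O_x − T·cos54° = 0 → O_x = 43.0176 × 0.587785 = 25.29 kN.
ΣF_y = 0: O_y + T·sin54° − 40 − 25 = 0 → O_y = 65 − 43.0176 × 0.809017 = 30.20 kN.

T = 43.02 kN, O_x = 25.29 kN, O_y = 30.20 kN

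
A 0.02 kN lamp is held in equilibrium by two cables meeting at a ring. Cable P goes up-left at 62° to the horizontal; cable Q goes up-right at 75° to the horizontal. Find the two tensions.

T_P = 0.007590 kN, T_Q = 0.01377 kN

ΣF_x = 0: −T_P·cos62° + T_Q·cos75° = 0 → T_Q = 1.8139·T_P.
ΣF_y = 0: T_P·sin62° + T_Q·sin75° = 0.02.
Substitute: T_P·(0.882948 + 1.8139·0.965926) = 0.02 → T_P = 0.00759001 ≈ 0.007590 kN.
Then T_Q = 1.8139 × 0.00759001 = 0.01377 kN.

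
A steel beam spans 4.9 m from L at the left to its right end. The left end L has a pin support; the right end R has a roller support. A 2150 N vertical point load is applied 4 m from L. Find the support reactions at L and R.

L_x = 0, L_y = 394.9 N, R_y = 1755 N

ΣM about L: R_y·4.9 − 2150·4 = 0 → R_y = 8600/4.9 = 1755.1 ≈ 1755 N.
ΣF_y = 0: L_y + 1755.1 − 2150 = 0 → L_y = 394.9 N.
ΣF_x = 0: no horizontal applied forces, so L_x = 0.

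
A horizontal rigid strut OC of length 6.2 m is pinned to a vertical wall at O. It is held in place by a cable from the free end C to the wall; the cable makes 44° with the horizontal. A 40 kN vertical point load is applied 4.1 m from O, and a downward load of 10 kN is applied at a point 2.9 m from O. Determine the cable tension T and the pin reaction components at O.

T = 44.81 kN, O_x = 32.24 kN, O_y = 18.87 kN

ΣM about O: T·sin44°·6.2 − 40·4.1 − 10·2.9 = 0 → T = 193/(6.2·0.694658) = 44.812 ≈ 44.81 kN.
ΣF_x = 0: O_x − T·cos44° = 0 → O_x = 44.812 × 0.71934 = 32.24 kN.
ΣF_y = 0: O_y + T·sin44° − 40 − 10 = 0 → O_y = 50 − 44.812 × 0.694658 = 18.87 kN.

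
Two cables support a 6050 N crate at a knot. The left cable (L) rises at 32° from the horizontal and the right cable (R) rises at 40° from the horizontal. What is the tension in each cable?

T_L = 4873 N, T_R = 5395 N

ΣF_x = 0: −T_L·cos32° + T_R·cos40° = 0 → T_R = 1.10705·T_L.
ΣF_y = 0: T_L·sin32° + T_R·sin40° = 6050.
Substitute: T_L·(0.529919 + 1.10705·0.642788) = 6050 → T_L = 4873.07 ≈ 4873 N.
Then T_R = 1.10705 × 4873.07 = 5395 N.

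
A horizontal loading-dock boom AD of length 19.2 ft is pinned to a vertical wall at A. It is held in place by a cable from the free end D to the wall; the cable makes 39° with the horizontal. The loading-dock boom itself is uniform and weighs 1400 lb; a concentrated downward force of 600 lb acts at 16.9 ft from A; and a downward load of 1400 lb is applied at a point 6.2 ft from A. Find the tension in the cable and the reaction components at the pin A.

T = 2670 lb, A_x = 2075 lb, A_y = 1720 lb

ΣM about A: T·sin39°·19.2 − 1400·9.6 − 600·16.9 − 1400·6.2 = 0 → T = 32260/(19.2·0.62932) = 2669.88 ≈ 2670 lb.
ΣF_x = 0: A_x − T·cos39° = 0 → A_x = 2669.88 × 0.777146 = 2075 lb.
ΣF_y = 0: A_y + T·sin39° − 1400 − 600 − 1400 = 0 → A_y = 3400 − 2669.88 × 0.62932 = 1720 lb.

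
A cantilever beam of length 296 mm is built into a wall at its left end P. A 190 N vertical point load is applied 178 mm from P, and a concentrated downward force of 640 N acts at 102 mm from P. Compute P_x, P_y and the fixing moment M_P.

ΣF_x = 0: P_x = 0.
ΣF_y = 0: P_y − 190 − 640 = 0 → P_y = 830.0 N.
ΣM about P: M_P − 190·178 − 640·102 = 0 → M_P = 99100 N·mm.

P_x = 0, P_y = 830.0 N, M_P = 99100 N·mm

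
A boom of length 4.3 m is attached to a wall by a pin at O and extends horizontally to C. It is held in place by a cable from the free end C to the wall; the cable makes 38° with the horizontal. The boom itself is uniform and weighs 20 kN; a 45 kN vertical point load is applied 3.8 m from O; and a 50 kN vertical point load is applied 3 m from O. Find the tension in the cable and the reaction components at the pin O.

T = 137.5 kN, O_x = 108.3 kN, O_y = 30.35 kN

ΣM about O: T·sin38°·4.3 − 20·2.15 − 45·3.8 − 50·3 = 0 → T = 364/(4.3·0.615661) = 137.496 ≈ 137.5 kN.
ΣF_x = 0: O_x − T·cos38° = 0 → O_x = 137.496 × 0.788011 = 108.3 kN.
ΣF_y = 0: O_y + T·sin38° − 20 − 45 − 50 = 0 → O_y = 115 − 137.496 × 0.615661 = 30.35 kN.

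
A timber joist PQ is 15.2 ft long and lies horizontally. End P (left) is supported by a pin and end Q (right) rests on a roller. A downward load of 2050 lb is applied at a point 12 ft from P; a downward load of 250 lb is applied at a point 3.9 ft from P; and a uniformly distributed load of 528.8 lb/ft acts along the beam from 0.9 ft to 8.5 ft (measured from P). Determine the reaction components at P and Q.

P_x = 0, P_y = 3394 lb, Q_y = 2925 lb

Resultant of the distributed load: 528.8 × 7.6 = 4018.88 lb at 4.7 ft from P.
ΣM about P: Q_y·15.2 − 2050·12 − 250·3.9 − (528.8·7.6)·4.7 = 0 → Q_y = 44463.736/15.2 = 2925.25 ≈ 2925 lb.
ΣF_y = 0: P_y + 2925.25 − 2050 − 250 − 528.8·7.6 = 0 → P_y = 3394 lb.
ΣF_x = 0: no horizontal applied forces, so P_x = 0.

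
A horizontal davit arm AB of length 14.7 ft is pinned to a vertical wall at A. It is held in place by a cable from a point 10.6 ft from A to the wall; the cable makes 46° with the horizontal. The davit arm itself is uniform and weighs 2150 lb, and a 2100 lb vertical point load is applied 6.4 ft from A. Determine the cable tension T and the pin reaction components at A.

ΣM about A: T·sin46°·10.6 − 2150·7.35 − 2100·6.4 = 0 → T = 29242.5/(10.6·0.71934) = 3835.08 ≈ 3835 lb.
ΣF_x = 0: A_x − T·cos46° = 0 → A_x = 3835.08 × 0.694658 = 2664 lb.
ΣF_y = 0: A_y + T·sin46° − 2150 − 2100 = 0 → A_y = 4250 − 3835.08 × 0.71934 = 1491 lb.

T = 3835 lb, A_x = 2664 lb, A_y = 1491 lb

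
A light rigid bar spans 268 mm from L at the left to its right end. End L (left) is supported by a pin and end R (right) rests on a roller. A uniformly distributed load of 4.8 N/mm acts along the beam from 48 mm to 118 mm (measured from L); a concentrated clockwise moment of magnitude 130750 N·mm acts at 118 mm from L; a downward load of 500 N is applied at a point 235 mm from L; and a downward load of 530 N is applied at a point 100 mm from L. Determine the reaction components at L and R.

Resultant of the distributed load: 4.8 × 70 = 336 N at 83 mm from L.
ΣM about L: R_y·268 − (4.8·70)·83 − 130750 − 500·235 − 530·100 = 0 → R_y = 329138/268 = 1228.13 ≈ 1228 N.
ΣF_y = 0: L_y + 1228.13 − 4.8·70 − 500 − 530 = 0 → L_y = 137.9 N.
ΣF_x = 0: no horizontal applied forces, so L_x = 0.

L_x = 0, L_y = 137.9 N, R_y = 1228 N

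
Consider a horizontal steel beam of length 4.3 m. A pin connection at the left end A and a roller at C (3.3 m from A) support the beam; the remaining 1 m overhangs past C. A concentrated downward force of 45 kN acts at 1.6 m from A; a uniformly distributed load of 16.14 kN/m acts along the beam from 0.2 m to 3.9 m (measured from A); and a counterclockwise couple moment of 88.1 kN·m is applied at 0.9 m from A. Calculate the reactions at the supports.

Resultant of the distributed load: 16.14 × 3.7 = 59.718 kN at 2.05 m from A.
Moments about A: C_y·3.3 − 45·1.6 − (16.14·3.7)·2.05 + 88.1 = 0 → C_y = 106.3219/3.3 = 32.2188 ≈ 32.22 kN.
ΣF_y = 0: A_y + 32.2188 − 45 − 16.14·3.7 = 0 → A_y = 72.50 kN.
ΣF_x = 0: no horizontal applied forces, so A_x = 0.

A_x = 0, A_y = 72.50 kN, C_y = 32.22 kN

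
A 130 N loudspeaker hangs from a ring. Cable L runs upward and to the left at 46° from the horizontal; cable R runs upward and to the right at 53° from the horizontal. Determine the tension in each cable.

T_L = 79.21 N, T_R = 91.43 N

ΣF_x = 0: −T_L·cos46° + T_R·cos53° = 0 → T_R = 1.15427·T_L.
ΣF_y = 0: T_L·sin46° + T_R·sin53° = 130.
Substitute: T_L·(0.71934 + 1.15427·0.798636) = 130 → T_L = 79.2112 ≈ 79.21 N.
Then T_R = 1.15427 × 79.2112 = 91.43 N.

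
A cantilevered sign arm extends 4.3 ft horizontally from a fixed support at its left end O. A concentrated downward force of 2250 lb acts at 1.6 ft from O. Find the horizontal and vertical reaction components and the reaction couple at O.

ΣF_x = 0: O_x = 0.
ΣF_y = 0: O_y − 2250 = 0 → O_y = 2250 lb.
ΣM about O: M_O − 2250·1.6 = 0 → M_O = 3600 lb·ft.

O_x = 0, O_y = 2250 lb, M_O = 3600 lb·ft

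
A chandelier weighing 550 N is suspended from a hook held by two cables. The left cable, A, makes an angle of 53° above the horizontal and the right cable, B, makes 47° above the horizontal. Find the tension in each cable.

ΣF_x = 0: −T_A·cos53° + T_B·cos47° = 0 → T_B = 0.882429·T_A.
ΣF_y = 0: T_A·sin53° + T_B·sin47° = 550.
Substitute: T_A·(0.798636 + 0.882429·0.731354) = 550 → T_A = 380.885 ≈ 380.9 N.
Then T_B = 0.882429 × 380.885 = 336.1 N.

T_A = 380.9 N, T_B = 336.1 N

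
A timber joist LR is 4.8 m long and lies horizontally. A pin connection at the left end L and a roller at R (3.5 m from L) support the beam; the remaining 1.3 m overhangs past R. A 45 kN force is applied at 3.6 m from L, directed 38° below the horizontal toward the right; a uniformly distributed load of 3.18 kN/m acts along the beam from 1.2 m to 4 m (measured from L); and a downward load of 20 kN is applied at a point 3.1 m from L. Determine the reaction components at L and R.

Resultant of the distributed load: 3.18 × 2.8 = 8.904 kN at 2.6 m from L.
ΣM about L: R_y·3.5 − 45·sin38°·3.6 − (3.18·2.8)·2.6 − 20·3.1 = 0 → R_y = 184.888/3.5 = 52.8251 ≈ 52.83 kN.
ΣF_y = 0: L_y + 52.8251 − 45·sin38° − 3.18·2.8 − 20 = 0 → L_y = 3.784 kN.
ΣF_x = 0: L_x + 45·cos38° = 0 → L_x = -35.46 kN.

L_x = -35.46 kN, L_y = 3.784 kN, R_y = 52.83 kN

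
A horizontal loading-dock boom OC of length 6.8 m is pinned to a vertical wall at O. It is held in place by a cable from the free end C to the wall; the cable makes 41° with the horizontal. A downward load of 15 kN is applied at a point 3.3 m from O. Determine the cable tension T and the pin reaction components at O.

T = 11.10 kN, O_x = 8.374 kN, O_y = 7.721 kN

ΣM about O: T·sin41°·6.8 − 15·3.3 = 0 → T = 49.5/(6.8·0.656059) = 11.0957 ≈ 11.10 kN.
ΣF_x = 0: O_x − T·cos41° = 0 → O_x = 11.0957 × 0.75471 = 8.374 kN.
ΣF_y = 0: O_y + T·sin41° − 15 = 0 → O_y = 15 − 11.0957 × 0.656059 = 7.721 kN.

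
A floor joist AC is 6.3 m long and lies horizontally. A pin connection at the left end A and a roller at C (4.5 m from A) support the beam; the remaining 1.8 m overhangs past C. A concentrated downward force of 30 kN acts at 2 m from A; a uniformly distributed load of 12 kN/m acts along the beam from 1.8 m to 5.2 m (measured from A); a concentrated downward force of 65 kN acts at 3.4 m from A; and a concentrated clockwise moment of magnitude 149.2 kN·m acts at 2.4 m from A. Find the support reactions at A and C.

A_x = 0, A_y = 8.467 kN, C_y = 127.3 kN

Resultant of the distributed load: 12 × 3.4 = 40.8 kN at 3.5 m from A.
Taking moments about A: C_y·4.5 − 30·2 − (12·3.4)·3.5 − 65·3.4 − 149.2 = 0 → C_y = 573/4.5 = 127.333 ≈ 127.3 kN.
ΣF_y = 0: A_y + 127.333 − 30 − 12·3.4 − 65 = 0 → A_y = 8.467 kN.
ΣF_x = 0: no horizontal applied forces, so A_x = 0.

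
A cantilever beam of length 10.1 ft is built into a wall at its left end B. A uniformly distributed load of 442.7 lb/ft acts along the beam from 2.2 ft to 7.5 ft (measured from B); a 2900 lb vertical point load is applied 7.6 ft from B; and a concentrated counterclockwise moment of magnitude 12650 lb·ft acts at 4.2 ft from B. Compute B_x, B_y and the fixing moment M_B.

B_x = 0, B_y = 5246 lb, M_B = 20770 lb·ft

Resultant of the distributed load: 442.7 × 5.3 = 2346.31 lb at 4.85 ft from B.
ΣF_x = 0: B_x = 0.
ΣF_y = 0: B_y − 442.7·5.3 − 2900 = 0 → B_y = 5246 lb.
ΣM about B: M_B − (442.7·5.3)·4.85 − 2900·7.6 + 12650 = 0 → M_B = 20770 lb·ft.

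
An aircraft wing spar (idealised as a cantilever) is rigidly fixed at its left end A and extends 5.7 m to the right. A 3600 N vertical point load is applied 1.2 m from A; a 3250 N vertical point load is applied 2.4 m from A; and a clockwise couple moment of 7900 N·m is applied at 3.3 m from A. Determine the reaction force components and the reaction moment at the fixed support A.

A_x = 0, A_y = 6850 N, M_A = 20020 N·m

ΣF_x = 0: A_x = 0.
ΣF_y = 0: A_y − 3600 − 3250 = 0 → A_y = 6850 N.
ΣM about A: M_A − 3600·1.2 − 3250·2.4 − 7900 = 0 → M_A = 20020 N·m.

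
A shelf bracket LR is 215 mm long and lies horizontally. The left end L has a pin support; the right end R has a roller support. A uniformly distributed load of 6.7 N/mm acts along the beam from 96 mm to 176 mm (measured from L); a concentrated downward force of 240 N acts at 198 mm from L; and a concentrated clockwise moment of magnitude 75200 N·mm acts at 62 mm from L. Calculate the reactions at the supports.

Resultant of the distributed load: 6.7 × 80 = 536 N at 136 mm from L.
ΣM about L: R_y·215 − (6.7·80)·136 − 240·198 − 75200 = 0 → R_y = 195616/215 = 909.842 ≈ 909.8 N.
ΣF_y = 0: L_y + 909.842 − 6.7·80 − 240 = 0 → L_y = -133.8 N.
ΣF_x = 0: no horizontal applied forces, so L_x = 0.

L_x = 0, L_y = -133.8 N, R_y = 909.8 N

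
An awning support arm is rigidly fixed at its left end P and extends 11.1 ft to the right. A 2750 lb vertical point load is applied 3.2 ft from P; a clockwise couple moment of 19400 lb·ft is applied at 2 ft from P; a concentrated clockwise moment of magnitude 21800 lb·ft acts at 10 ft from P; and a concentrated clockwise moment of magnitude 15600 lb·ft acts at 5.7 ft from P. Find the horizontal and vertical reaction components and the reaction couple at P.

ΣF_x = 0: P_x = 0.
ΣF_y = 0: P_y − 2750 = 0 → P_y = 2750 lb.
ΣM about P: M_P − 2750·3.2 − 19400 − 21800 − 15600 = 0 → M_P = 65600 lb·ft.

P_x = 0, P_y = 2750 lb, M_P = 65600 lb·ft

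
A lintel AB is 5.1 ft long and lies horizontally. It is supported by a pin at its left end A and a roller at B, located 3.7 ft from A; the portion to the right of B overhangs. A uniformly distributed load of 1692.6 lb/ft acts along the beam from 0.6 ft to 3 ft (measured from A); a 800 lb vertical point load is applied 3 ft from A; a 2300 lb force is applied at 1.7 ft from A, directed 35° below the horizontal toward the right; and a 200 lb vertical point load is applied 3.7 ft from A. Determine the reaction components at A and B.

Resultant of the distributed load: 1692.6 × 2.4 = 4062.24 lb at 1.8 ft from A.
ΣM about A: B_y·3.7 − (1692.6·2.4)·1.8 − 800·3 − 2300·sin35°·1.7 − 200·3.7 = 0 → B_y = 12694.7/3.7 = 3431 lb.
ΣF_y = 0: A_y + 3431 − 1692.6·2.4 − 800 − 2300·sin35° − 200 = 0 → A_y = 2950 lb.
ΣF_x = 0: A_x + 2300·cos35° = 0 → A_x = -1884 lb.

A_x = -1884 lb, A_y = 2950 lb, B_y = 3431 lb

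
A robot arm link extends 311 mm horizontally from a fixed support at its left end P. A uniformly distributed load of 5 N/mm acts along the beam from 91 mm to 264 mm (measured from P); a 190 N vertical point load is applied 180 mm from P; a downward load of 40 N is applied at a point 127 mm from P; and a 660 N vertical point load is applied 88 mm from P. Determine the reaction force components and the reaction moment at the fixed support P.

Resultant of the distributed load: 5 × 173 = 865 N at 177.5 mm from P.
ΣF_x = 0: P_x = 0.
ΣF_y = 0: P_y − 5·173 − 190 − 40 − 660 = 0 → P_y = 1755 N.
ΣM about P: M_P − (5·173)·177.5 − 190·180 − 40·127 − 660·88 = 0 → M_P = 250900 N·mm.

P_x = 0, P_y = 1755 N, M_P = 250900 N·mm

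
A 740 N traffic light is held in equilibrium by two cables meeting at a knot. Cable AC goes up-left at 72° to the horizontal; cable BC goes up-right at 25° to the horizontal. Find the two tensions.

T_AC = 675.7 N, T_BC = 230.4 N

ΣF_x = 0: −T_AC·cos72° + T_BC·cos25° = 0 → T_BC = 0.340963·T_AC.
ΣF_y = 0: T_AC·sin72° + T_BC·sin25° = 740.
Substitute: T_AC·(0.951057 + 0.340963·0.422618) = 740 → T_AC = 675.704 ≈ 675.7 N.
Then T_BC = 0.340963 × 675.704 = 230.4 N.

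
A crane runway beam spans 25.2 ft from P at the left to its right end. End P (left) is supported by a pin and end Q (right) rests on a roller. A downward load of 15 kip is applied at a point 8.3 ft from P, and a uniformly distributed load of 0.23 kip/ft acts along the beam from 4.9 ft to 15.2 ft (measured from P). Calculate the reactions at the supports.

P_x = 0, P_y = 11.48 kip, Q_y = 5.885 kip

Resultant of the distributed load: 0.23 × 10.3 = 2.369 kip at 10.05 ft from P.
ΣM about P: Q_y·25.2 − 15·8.3 − (0.23·10.3)·10.05 = 0 → Q_y = 148.30845/25.2 = 5.88526 ≈ 5.885 kip.
ΣF_y = 0: P_y + 5.88526 − 15 − 0.23·10.3 = 0 → P_y = 11.48 kip.
ΣF_x = 0: no horizontal applied forces, so P_x = 0.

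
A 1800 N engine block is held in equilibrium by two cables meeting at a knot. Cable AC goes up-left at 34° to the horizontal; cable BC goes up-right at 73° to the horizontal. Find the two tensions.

ΣF_x = 0: −T_AC·cos34° + T_BC·cos73° = 0 → T_BC = 2.83556·T_AC.
ΣF_y = 0: T_AC·sin34° + T_BC·sin73° = 1800.
Substitute: T_AC·(0.559193 + 2.83556·0.956305) = 1800 → T_AC = 550.315 ≈ 550.3 N.
Then T_BC = 2.83556 × 550.315 = 1560 N.

T_AC = 550.3 N, T_BC = 1560 N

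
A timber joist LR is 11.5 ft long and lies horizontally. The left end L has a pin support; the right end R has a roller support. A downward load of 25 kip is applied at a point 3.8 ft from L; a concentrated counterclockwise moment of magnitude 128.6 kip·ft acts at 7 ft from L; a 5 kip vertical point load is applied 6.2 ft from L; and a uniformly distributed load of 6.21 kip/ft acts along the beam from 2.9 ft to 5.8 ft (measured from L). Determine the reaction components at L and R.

L_x = 0, L_y = 41.42 kip, R_y = 6.586 kip

Resultant of the distributed load: 6.21 × 2.9 = 18.009 kip at 4.35 ft from L.
ΣM about L: R_y·11.5 − 25·3.8 + 128.6 − 5·6.2 − (6.21·2.9)·4.35 = 0 → R_y = 75.73915/11.5 = 6.58601 ≈ 6.586 kip.
ΣF_y = 0: L_y + 6.58601 − 25 − 5 − 6.21·2.9 = 0 → L_y = 41.42 kip.
ΣF_x = 0: no horizontal applied forces, so L_x = 0.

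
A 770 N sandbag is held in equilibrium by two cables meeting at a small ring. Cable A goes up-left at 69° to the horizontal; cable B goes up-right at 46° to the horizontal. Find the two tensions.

T_A = 590.2 N, T_B = 304.5 N

ΣF_x = 0: −T_A·cos69° + T_B·cos46° = 0 → T_B = 0.515891·T_A.
ΣF_y = 0: T_A·sin69° + T_B·sin46° = 770.
Substitute: T_A·(0.93358 + 0.515891·0.71934) = 770 → T_A = 590.183 ≈ 590.2 N.
Then T_B = 0.515891 × 590.183 = 304.5 N.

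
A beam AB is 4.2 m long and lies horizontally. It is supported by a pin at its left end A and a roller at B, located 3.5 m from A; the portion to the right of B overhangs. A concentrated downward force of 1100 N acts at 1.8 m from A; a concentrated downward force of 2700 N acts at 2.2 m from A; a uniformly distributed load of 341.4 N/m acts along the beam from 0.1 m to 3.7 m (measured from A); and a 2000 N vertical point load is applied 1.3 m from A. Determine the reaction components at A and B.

Resultant of the distributed load: 341.4 × 3.6 = 1229.04 N at 1.9 m from A.
Taking moments about A: B_y·3.5 − 1100·1.8 − 2700·2.2 − (341.4·3.6)·1.9 − 2000·1.3 = 0 → B_y = 12855.176/3.5 = 3672.91 ≈ 3673 N.
ΣF_y = 0: A_y + 3672.91 − 1100 − 2700 − 341.4·3.6 − 2000 = 0 → A_y = 3356 N.
ΣF_x = 0: no horizontal applied forces, so A_x = 0.

A_x = 0, A_y = 3356 N, B_y = 3673 N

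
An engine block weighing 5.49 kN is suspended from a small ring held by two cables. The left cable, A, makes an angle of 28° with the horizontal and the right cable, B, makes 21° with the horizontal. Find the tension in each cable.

ΣF_x = 0: −T_A·cos28° + T_B·cos21° = 0 → T_B = 0.945765·T_A.
ΣF_y = 0: T_A·sin28° + T_B·sin21° = 5.49.
Substitute: T_A·(0.469472 + 0.945765·0.358368) = 5.49 → T_A = 6.79116 ≈ 6.791 kN.
Then T_B = 0.945765 × 6.79116 = 6.423 kN.

T_A = 6.791 kN, T_B = 6.423 kN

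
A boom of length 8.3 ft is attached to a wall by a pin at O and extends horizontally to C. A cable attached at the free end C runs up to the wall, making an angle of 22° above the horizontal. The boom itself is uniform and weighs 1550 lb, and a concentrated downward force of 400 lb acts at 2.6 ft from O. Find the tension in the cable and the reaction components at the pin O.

ΣM about O: T·sin22°·8.3 − 1550·4.15 − 400·2.6 = 0 → T = 7472.5/(8.3·0.374607) = 2403.32 ≈ 2403 lb.
ΣF_x = 0: O_x − T·cos22° = 0 → O_x = 2403.32 × 0.927184 = 2228 lb.
ΣF_y = 0: O_y + T·sin22° − 1550 − 400 = 0 → O_y = 1950 − 2403.32 × 0.374607 = 1050 lb.

T = 2403 lb, O_x = 2228 lb, O_y = 1050 lb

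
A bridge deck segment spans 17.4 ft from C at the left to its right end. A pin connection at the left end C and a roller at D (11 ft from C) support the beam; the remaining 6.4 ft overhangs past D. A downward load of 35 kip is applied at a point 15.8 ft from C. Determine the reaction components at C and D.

Taking moments about C: D_y·11 − 35·15.8 = 0 → D_y = 553/11 = 50.2727 ≈ 50.27 kip.
ΣF_y = 0: C_y + 50.2727 − 35 = 0 → C_y = -15.27 kip.
ΣF_x = 0: no horizontal applied forces, so C_x = 0.

C_x = 0, C_y = -15.27 kip, D_y = 50.27 kip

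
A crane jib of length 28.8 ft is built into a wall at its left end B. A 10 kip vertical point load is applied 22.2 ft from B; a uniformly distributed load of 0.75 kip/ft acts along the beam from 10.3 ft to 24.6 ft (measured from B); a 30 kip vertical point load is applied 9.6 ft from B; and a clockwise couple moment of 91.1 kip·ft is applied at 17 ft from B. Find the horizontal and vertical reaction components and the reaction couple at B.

Resultant of the distributed load: 0.75 × 14.3 = 10.725 kip at 17.45 ft from B.
ΣF_x = 0: B_x = 0.
ΣF_y = 0: B_y − 10 − 0.75·14.3 − 30 = 0 → B_y = 50.73 kip.
ΣM about B: M_B − 10·22.2 − (0.75·14.3)·17.45 − 30·9.6 − 91.1 = 0 → M_B = 788.3 kip·ft.

B_x = 0, B_y = 50.73 kip, M_B = 788.3 kip·ft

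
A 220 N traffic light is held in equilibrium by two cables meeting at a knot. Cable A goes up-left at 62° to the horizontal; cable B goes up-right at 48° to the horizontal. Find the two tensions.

ΣF_x = 0: −T_A·cos62° + T_B·cos48° = 0 → T_B = 0.701614·T_A.
ΣF_y = 0: T_A·sin62° + T_B·sin48° = 220.
Substitute: T_A·(0.882948 + 0.701614·0.743145) = 220 → T_A = 156.656 ≈ 156.7 N.
Then T_B = 0.701614 × 156.656 = 109.9 N.

T_A = 156.7 N, T_B = 109.9 N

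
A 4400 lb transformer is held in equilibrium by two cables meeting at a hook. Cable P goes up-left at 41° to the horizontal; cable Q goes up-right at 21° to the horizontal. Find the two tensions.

ΣF_x = 0: −T_P·cos41° + T_Q·cos21° = 0 → T_Q = 0.808403·T_P.
ΣF_y = 0: T_P·sin41° + T_Q·sin21° = 4400.
Substitute: T_P·(0.656059 + 0.808403·0.358368) = 4400 → T_P = 4652.32 ≈ 4652 lb.
Then T_Q = 0.808403 × 4652.32 = 3761 lb.

T_P = 4652 lb, T_Q = 3761 lb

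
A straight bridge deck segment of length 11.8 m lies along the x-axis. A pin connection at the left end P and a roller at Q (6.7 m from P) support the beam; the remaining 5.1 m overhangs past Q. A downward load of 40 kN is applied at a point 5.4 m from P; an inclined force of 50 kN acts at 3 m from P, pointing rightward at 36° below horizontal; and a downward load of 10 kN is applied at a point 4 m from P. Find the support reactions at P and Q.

P_x = -40.45 kN, P_y = 28.02 kN, Q_y = 51.37 kN

ΣM about P: Q_y·6.7 − 40·5.4 − 50·sin36°·3 − 10·4 = 0 → Q_y = 344.168/6.7 = 51.3684 ≈ 51.37 kN.
ΣF_y = 0: P_y + 51.3684 − 40 − 50·sin36° − 10 = 0 → P_y = 28.02 kN.
ΣF_x = 0: P_x + 50·cos36° = 0 → P_x = -40.45 kN.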